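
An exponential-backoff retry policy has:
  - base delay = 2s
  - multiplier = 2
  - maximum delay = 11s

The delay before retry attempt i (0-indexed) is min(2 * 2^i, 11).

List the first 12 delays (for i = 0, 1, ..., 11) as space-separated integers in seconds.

Computing each delay:
  i=0: min(2*2^0, 11) = 2
  i=1: min(2*2^1, 11) = 4
  i=2: min(2*2^2, 11) = 8
  i=3: min(2*2^3, 11) = 11
  i=4: min(2*2^4, 11) = 11
  i=5: min(2*2^5, 11) = 11
  i=6: min(2*2^6, 11) = 11
  i=7: min(2*2^7, 11) = 11
  i=8: min(2*2^8, 11) = 11
  i=9: min(2*2^9, 11) = 11
  i=10: min(2*2^10, 11) = 11
  i=11: min(2*2^11, 11) = 11

Answer: 2 4 8 11 11 11 11 11 11 11 11 11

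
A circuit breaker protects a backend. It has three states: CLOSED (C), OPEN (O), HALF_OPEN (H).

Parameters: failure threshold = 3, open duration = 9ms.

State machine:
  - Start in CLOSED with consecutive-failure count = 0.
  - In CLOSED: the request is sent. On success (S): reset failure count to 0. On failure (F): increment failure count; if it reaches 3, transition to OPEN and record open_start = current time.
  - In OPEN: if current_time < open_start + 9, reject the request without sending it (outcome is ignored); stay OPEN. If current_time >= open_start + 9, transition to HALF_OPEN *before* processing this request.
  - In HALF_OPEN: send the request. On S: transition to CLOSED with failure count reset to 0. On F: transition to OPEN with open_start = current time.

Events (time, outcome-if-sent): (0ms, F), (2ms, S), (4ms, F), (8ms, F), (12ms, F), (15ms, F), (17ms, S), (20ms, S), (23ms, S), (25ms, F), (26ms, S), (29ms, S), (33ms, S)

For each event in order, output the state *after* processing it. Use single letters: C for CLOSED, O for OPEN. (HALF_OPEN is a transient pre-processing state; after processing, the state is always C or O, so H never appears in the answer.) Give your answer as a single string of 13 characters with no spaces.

Answer: CCCCOOOOCCCCC

Derivation:
State after each event:
  event#1 t=0ms outcome=F: state=CLOSED
  event#2 t=2ms outcome=S: state=CLOSED
  event#3 t=4ms outcome=F: state=CLOSED
  event#4 t=8ms outcome=F: state=CLOSED
  event#5 t=12ms outcome=F: state=OPEN
  event#6 t=15ms outcome=F: state=OPEN
  event#7 t=17ms outcome=S: state=OPEN
  event#8 t=20ms outcome=S: state=OPEN
  event#9 t=23ms outcome=S: state=CLOSED
  event#10 t=25ms outcome=F: state=CLOSED
  event#11 t=26ms outcome=S: state=CLOSED
  event#12 t=29ms outcome=S: state=CLOSED
  event#13 t=33ms outcome=S: state=CLOSED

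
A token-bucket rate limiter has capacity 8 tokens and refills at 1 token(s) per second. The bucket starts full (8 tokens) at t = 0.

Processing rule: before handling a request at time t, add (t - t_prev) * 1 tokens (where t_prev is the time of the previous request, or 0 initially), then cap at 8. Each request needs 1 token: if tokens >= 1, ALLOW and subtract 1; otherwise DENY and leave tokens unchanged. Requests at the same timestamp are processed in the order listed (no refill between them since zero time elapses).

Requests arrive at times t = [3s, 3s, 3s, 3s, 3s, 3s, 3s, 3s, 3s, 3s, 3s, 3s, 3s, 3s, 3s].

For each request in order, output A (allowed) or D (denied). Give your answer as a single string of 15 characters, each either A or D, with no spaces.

Answer: AAAAAAAADDDDDDD

Derivation:
Simulating step by step:
  req#1 t=3s: ALLOW
  req#2 t=3s: ALLOW
  req#3 t=3s: ALLOW
  req#4 t=3s: ALLOW
  req#5 t=3s: ALLOW
  req#6 t=3s: ALLOW
  req#7 t=3s: ALLOW
  req#8 t=3s: ALLOW
  req#9 t=3s: DENY
  req#10 t=3s: DENY
  req#11 t=3s: DENY
  req#12 t=3s: DENY
  req#13 t=3s: DENY
  req#14 t=3s: DENY
  req#15 t=3s: DENY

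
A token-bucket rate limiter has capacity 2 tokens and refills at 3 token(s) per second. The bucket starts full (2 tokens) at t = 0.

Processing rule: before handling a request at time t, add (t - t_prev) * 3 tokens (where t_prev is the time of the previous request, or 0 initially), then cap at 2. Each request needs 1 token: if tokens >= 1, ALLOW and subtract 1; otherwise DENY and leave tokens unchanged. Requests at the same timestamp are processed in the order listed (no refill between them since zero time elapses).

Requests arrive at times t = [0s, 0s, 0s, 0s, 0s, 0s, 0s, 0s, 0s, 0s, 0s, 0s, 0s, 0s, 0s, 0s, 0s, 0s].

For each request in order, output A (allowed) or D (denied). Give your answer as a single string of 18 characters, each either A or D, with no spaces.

Answer: AADDDDDDDDDDDDDDDD

Derivation:
Simulating step by step:
  req#1 t=0s: ALLOW
  req#2 t=0s: ALLOW
  req#3 t=0s: DENY
  req#4 t=0s: DENY
  req#5 t=0s: DENY
  req#6 t=0s: DENY
  req#7 t=0s: DENY
  req#8 t=0s: DENY
  req#9 t=0s: DENY
  req#10 t=0s: DENY
  req#11 t=0s: DENY
  req#12 t=0s: DENY
  req#13 t=0s: DENY
  req#14 t=0s: DENY
  req#15 t=0s: DENY
  req#16 t=0s: DENY
  req#17 t=0s: DENY
  req#18 t=0s: DENY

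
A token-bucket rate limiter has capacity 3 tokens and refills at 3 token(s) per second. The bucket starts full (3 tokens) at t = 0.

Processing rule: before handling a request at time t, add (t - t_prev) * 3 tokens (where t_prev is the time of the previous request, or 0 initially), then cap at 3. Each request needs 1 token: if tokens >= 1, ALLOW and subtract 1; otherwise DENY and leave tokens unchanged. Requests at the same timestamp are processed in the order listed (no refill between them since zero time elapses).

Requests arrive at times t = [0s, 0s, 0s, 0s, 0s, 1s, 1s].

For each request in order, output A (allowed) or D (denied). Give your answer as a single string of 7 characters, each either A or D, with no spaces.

Simulating step by step:
  req#1 t=0s: ALLOW
  req#2 t=0s: ALLOW
  req#3 t=0s: ALLOW
  req#4 t=0s: DENY
  req#5 t=0s: DENY
  req#6 t=1s: ALLOW
  req#7 t=1s: ALLOW

Answer: AAADDAA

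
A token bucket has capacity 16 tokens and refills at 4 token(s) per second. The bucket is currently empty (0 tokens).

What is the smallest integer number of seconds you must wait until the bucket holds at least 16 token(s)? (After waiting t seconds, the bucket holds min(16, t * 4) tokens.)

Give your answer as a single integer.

Need t * 4 >= 16, so t >= 16/4.
Smallest integer t = ceil(16/4) = 4.

Answer: 4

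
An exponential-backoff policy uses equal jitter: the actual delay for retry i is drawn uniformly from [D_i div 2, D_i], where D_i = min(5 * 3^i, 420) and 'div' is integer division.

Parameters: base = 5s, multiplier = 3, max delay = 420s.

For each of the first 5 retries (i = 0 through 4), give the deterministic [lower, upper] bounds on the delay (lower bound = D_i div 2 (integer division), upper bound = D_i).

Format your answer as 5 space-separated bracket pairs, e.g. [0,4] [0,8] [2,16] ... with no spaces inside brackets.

Computing bounds per retry:
  i=0: D_i=min(5*3^0,420)=5, bounds=[2,5]
  i=1: D_i=min(5*3^1,420)=15, bounds=[7,15]
  i=2: D_i=min(5*3^2,420)=45, bounds=[22,45]
  i=3: D_i=min(5*3^3,420)=135, bounds=[67,135]
  i=4: D_i=min(5*3^4,420)=405, bounds=[202,405]

Answer: [2,5] [7,15] [22,45] [67,135] [202,405]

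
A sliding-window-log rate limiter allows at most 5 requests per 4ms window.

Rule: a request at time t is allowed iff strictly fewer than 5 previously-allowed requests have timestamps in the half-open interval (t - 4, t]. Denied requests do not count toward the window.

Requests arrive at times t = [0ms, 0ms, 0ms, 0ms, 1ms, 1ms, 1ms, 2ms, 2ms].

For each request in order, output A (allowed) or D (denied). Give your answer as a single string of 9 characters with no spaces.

Answer: AAAAADDDD

Derivation:
Tracking allowed requests in the window:
  req#1 t=0ms: ALLOW
  req#2 t=0ms: ALLOW
  req#3 t=0ms: ALLOW
  req#4 t=0ms: ALLOW
  req#5 t=1ms: ALLOW
  req#6 t=1ms: DENY
  req#7 t=1ms: DENY
  req#8 t=2ms: DENY
  req#9 t=2ms: DENY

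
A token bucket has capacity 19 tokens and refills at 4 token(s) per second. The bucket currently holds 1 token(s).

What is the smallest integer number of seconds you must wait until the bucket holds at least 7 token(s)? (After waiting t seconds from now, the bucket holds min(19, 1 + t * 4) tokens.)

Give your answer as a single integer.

Answer: 2

Derivation:
Need 1 + t * 4 >= 7, so t >= 6/4.
Smallest integer t = ceil(6/4) = 2.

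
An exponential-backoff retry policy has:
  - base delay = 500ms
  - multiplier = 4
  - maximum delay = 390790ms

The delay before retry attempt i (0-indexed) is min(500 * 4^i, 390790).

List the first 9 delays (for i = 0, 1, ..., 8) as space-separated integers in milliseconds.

Computing each delay:
  i=0: min(500*4^0, 390790) = 500
  i=1: min(500*4^1, 390790) = 2000
  i=2: min(500*4^2, 390790) = 8000
  i=3: min(500*4^3, 390790) = 32000
  i=4: min(500*4^4, 390790) = 128000
  i=5: min(500*4^5, 390790) = 390790
  i=6: min(500*4^6, 390790) = 390790
  i=7: min(500*4^7, 390790) = 390790
  i=8: min(500*4^8, 390790) = 390790

Answer: 500 2000 8000 32000 128000 390790 390790 390790 390790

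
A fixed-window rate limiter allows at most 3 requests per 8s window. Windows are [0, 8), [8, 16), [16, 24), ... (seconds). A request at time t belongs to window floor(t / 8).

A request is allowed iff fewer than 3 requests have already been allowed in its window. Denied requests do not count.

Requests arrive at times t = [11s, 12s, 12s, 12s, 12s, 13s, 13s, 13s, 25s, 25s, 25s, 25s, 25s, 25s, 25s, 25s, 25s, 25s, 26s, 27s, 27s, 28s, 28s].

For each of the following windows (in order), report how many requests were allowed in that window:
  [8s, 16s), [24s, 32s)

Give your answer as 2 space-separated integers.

Processing requests:
  req#1 t=11s (window 1): ALLOW
  req#2 t=12s (window 1): ALLOW
  req#3 t=12s (window 1): ALLOW
  req#4 t=12s (window 1): DENY
  req#5 t=12s (window 1): DENY
  req#6 t=13s (window 1): DENY
  req#7 t=13s (window 1): DENY
  req#8 t=13s (window 1): DENY
  req#9 t=25s (window 3): ALLOW
  req#10 t=25s (window 3): ALLOW
  req#11 t=25s (window 3): ALLOW
  req#12 t=25s (window 3): DENY
  req#13 t=25s (window 3): DENY
  req#14 t=25s (window 3): DENY
  req#15 t=25s (window 3): DENY
  req#16 t=25s (window 3): DENY
  req#17 t=25s (window 3): DENY
  req#18 t=25s (window 3): DENY
  req#19 t=26s (window 3): DENY
  req#20 t=27s (window 3): DENY
  req#21 t=27s (window 3): DENY
  req#22 t=28s (window 3): DENY
  req#23 t=28s (window 3): DENY

Allowed counts by window: 3 3

Answer: 3 3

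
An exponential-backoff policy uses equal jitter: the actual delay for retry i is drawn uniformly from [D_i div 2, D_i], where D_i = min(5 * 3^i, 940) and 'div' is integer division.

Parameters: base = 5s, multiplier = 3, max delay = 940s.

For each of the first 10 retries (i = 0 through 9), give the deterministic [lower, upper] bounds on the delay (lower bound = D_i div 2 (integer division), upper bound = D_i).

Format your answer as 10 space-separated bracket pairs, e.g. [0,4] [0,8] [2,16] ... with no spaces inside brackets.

Computing bounds per retry:
  i=0: D_i=min(5*3^0,940)=5, bounds=[2,5]
  i=1: D_i=min(5*3^1,940)=15, bounds=[7,15]
  i=2: D_i=min(5*3^2,940)=45, bounds=[22,45]
  i=3: D_i=min(5*3^3,940)=135, bounds=[67,135]
  i=4: D_i=min(5*3^4,940)=405, bounds=[202,405]
  i=5: D_i=min(5*3^5,940)=940, bounds=[470,940]
  i=6: D_i=min(5*3^6,940)=940, bounds=[470,940]
  i=7: D_i=min(5*3^7,940)=940, bounds=[470,940]
  i=8: D_i=min(5*3^8,940)=940, bounds=[470,940]
  i=9: D_i=min(5*3^9,940)=940, bounds=[470,940]

Answer: [2,5] [7,15] [22,45] [67,135] [202,405] [470,940] [470,940] [470,940] [470,940] [470,940]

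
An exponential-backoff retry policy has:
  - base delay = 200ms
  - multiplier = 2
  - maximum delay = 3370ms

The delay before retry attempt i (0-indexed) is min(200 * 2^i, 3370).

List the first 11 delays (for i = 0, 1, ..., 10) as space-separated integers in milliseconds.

Answer: 200 400 800 1600 3200 3370 3370 3370 3370 3370 3370

Derivation:
Computing each delay:
  i=0: min(200*2^0, 3370) = 200
  i=1: min(200*2^1, 3370) = 400
  i=2: min(200*2^2, 3370) = 800
  i=3: min(200*2^3, 3370) = 1600
  i=4: min(200*2^4, 3370) = 3200
  i=5: min(200*2^5, 3370) = 3370
  i=6: min(200*2^6, 3370) = 3370
  i=7: min(200*2^7, 3370) = 3370
  i=8: min(200*2^8, 3370) = 3370
  i=9: min(200*2^9, 3370) = 3370
  i=10: min(200*2^10, 3370) = 3370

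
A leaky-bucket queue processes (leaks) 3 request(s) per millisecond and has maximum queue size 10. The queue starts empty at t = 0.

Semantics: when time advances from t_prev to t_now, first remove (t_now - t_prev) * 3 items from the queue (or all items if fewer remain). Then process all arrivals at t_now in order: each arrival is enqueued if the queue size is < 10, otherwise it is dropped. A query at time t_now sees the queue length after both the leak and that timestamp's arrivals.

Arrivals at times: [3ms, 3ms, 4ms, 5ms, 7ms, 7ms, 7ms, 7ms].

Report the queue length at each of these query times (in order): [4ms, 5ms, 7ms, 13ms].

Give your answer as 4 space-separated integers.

Queue lengths at query times:
  query t=4ms: backlog = 1
  query t=5ms: backlog = 1
  query t=7ms: backlog = 4
  query t=13ms: backlog = 0

Answer: 1 1 4 0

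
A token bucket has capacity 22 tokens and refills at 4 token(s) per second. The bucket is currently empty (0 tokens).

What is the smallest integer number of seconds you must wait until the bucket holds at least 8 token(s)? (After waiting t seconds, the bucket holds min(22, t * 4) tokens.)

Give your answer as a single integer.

Need t * 4 >= 8, so t >= 8/4.
Smallest integer t = ceil(8/4) = 2.

Answer: 2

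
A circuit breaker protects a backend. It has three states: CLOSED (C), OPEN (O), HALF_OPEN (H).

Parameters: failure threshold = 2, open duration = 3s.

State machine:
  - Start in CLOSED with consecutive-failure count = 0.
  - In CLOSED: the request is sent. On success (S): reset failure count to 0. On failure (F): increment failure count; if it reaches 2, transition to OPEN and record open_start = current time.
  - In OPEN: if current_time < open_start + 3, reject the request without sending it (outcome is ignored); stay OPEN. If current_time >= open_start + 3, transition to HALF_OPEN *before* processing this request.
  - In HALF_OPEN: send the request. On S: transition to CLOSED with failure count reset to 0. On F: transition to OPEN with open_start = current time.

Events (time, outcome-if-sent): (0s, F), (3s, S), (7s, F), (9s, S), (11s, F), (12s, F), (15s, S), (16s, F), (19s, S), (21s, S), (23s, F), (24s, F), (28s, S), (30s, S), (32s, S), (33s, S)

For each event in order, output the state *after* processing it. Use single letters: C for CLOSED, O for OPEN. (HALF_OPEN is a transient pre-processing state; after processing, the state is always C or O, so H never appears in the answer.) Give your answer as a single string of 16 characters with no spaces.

State after each event:
  event#1 t=0s outcome=F: state=CLOSED
  event#2 t=3s outcome=S: state=CLOSED
  event#3 t=7s outcome=F: state=CLOSED
  event#4 t=9s outcome=S: state=CLOSED
  event#5 t=11s outcome=F: state=CLOSED
  event#6 t=12s outcome=F: state=OPEN
  event#7 t=15s outcome=S: state=CLOSED
  event#8 t=16s outcome=F: state=CLOSED
  event#9 t=19s outcome=S: state=CLOSED
  event#10 t=21s outcome=S: state=CLOSED
  event#11 t=23s outcome=F: state=CLOSED
  event#12 t=24s outcome=F: state=OPEN
  event#13 t=28s outcome=S: state=CLOSED
  event#14 t=30s outcome=S: state=CLOSED
  event#15 t=32s outcome=S: state=CLOSED
  event#16 t=33s outcome=S: state=CLOSED

Answer: CCCCCOCCCCCOCCCC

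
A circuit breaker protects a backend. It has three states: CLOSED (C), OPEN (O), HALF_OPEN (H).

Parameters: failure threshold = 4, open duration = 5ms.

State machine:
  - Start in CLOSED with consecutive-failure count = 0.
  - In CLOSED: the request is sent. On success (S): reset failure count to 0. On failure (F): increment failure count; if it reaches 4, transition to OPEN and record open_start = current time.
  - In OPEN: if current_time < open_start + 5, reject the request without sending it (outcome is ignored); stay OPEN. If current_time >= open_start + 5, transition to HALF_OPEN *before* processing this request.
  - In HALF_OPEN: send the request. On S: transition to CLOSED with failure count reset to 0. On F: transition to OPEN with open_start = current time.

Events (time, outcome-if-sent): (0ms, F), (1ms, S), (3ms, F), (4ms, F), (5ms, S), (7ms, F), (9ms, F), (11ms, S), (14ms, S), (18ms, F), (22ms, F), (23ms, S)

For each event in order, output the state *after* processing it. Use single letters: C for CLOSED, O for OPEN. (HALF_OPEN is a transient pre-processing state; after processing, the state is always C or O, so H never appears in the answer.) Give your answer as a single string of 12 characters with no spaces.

Answer: CCCCCCCCCCCC

Derivation:
State after each event:
  event#1 t=0ms outcome=F: state=CLOSED
  event#2 t=1ms outcome=S: state=CLOSED
  event#3 t=3ms outcome=F: state=CLOSED
  event#4 t=4ms outcome=F: state=CLOSED
  event#5 t=5ms outcome=S: state=CLOSED
  event#6 t=7ms outcome=F: state=CLOSED
  event#7 t=9ms outcome=F: state=CLOSED
  event#8 t=11ms outcome=S: state=CLOSED
  event#9 t=14ms outcome=S: state=CLOSED
  event#10 t=18ms outcome=F: state=CLOSED
  event#11 t=22ms outcome=F: state=CLOSED
  event#12 t=23ms outcome=S: state=CLOSED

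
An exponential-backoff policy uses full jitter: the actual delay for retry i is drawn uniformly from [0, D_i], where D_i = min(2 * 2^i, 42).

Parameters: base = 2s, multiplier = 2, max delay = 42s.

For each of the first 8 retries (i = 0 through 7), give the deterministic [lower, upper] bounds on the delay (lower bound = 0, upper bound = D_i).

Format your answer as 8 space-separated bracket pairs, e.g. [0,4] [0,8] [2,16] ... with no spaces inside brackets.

Answer: [0,2] [0,4] [0,8] [0,16] [0,32] [0,42] [0,42] [0,42]

Derivation:
Computing bounds per retry:
  i=0: D_i=min(2*2^0,42)=2, bounds=[0,2]
  i=1: D_i=min(2*2^1,42)=4, bounds=[0,4]
  i=2: D_i=min(2*2^2,42)=8, bounds=[0,8]
  i=3: D_i=min(2*2^3,42)=16, bounds=[0,16]
  i=4: D_i=min(2*2^4,42)=32, bounds=[0,32]
  i=5: D_i=min(2*2^5,42)=42, bounds=[0,42]
  i=6: D_i=min(2*2^6,42)=42, bounds=[0,42]
  i=7: D_i=min(2*2^7,42)=42, bounds=[0,42]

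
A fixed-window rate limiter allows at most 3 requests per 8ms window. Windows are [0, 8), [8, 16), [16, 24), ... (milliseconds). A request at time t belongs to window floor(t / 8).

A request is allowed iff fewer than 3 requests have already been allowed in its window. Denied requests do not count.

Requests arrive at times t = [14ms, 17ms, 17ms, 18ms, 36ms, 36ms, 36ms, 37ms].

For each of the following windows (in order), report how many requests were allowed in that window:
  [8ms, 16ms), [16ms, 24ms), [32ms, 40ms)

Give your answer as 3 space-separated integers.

Processing requests:
  req#1 t=14ms (window 1): ALLOW
  req#2 t=17ms (window 2): ALLOW
  req#3 t=17ms (window 2): ALLOW
  req#4 t=18ms (window 2): ALLOW
  req#5 t=36ms (window 4): ALLOW
  req#6 t=36ms (window 4): ALLOW
  req#7 t=36ms (window 4): ALLOW
  req#8 t=37ms (window 4): DENY

Allowed counts by window: 1 3 3

Answer: 1 3 3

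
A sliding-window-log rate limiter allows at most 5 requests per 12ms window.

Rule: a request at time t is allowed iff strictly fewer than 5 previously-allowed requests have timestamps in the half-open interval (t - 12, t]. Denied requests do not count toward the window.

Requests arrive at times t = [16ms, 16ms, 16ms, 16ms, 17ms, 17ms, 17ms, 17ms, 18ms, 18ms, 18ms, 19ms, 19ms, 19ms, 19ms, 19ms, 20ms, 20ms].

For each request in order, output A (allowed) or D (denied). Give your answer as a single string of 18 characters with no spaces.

Answer: AAAAADDDDDDDDDDDDD

Derivation:
Tracking allowed requests in the window:
  req#1 t=16ms: ALLOW
  req#2 t=16ms: ALLOW
  req#3 t=16ms: ALLOW
  req#4 t=16ms: ALLOW
  req#5 t=17ms: ALLOW
  req#6 t=17ms: DENY
  req#7 t=17ms: DENY
  req#8 t=17ms: DENY
  req#9 t=18ms: DENY
  req#10 t=18ms: DENY
  req#11 t=18ms: DENY
  req#12 t=19ms: DENY
  req#13 t=19ms: DENY
  req#14 t=19ms: DENY
  req#15 t=19ms: DENY
  req#16 t=19ms: DENY
  req#17 t=20ms: DENY
  req#18 t=20ms: DENY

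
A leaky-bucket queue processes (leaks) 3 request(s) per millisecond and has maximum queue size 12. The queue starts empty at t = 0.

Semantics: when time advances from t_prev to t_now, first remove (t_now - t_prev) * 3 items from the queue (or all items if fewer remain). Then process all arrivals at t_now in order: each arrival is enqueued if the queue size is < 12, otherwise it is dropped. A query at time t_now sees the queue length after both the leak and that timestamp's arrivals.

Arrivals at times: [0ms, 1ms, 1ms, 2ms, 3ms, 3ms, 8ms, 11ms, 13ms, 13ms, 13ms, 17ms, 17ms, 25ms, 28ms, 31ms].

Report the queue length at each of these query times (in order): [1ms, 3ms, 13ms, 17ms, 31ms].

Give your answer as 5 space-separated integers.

Queue lengths at query times:
  query t=1ms: backlog = 2
  query t=3ms: backlog = 2
  query t=13ms: backlog = 3
  query t=17ms: backlog = 2
  query t=31ms: backlog = 1

Answer: 2 2 3 2 1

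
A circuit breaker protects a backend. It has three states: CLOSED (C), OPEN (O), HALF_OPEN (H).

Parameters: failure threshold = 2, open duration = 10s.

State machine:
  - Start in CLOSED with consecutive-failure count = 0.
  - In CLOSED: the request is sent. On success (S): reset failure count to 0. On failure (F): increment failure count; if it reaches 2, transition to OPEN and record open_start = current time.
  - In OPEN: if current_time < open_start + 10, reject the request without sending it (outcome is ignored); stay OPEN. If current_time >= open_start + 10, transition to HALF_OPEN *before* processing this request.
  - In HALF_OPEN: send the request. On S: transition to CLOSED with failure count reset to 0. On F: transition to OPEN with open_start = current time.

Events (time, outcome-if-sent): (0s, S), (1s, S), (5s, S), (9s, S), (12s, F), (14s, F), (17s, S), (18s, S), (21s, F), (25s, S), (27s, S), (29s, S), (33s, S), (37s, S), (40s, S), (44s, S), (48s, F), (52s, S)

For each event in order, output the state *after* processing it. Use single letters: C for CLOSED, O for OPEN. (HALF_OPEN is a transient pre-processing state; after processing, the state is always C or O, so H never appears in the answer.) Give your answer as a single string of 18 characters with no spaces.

Answer: CCCCCOOOOCCCCCCCCC

Derivation:
State after each event:
  event#1 t=0s outcome=S: state=CLOSED
  event#2 t=1s outcome=S: state=CLOSED
  event#3 t=5s outcome=S: state=CLOSED
  event#4 t=9s outcome=S: state=CLOSED
  event#5 t=12s outcome=F: state=CLOSED
  event#6 t=14s outcome=F: state=OPEN
  event#7 t=17s outcome=S: state=OPEN
  event#8 t=18s outcome=S: state=OPEN
  event#9 t=21s outcome=F: state=OPEN
  event#10 t=25s outcome=S: state=CLOSED
  event#11 t=27s outcome=S: state=CLOSED
  event#12 t=29s outcome=S: state=CLOSED
  event#13 t=33s outcome=S: state=CLOSED
  event#14 t=37s outcome=S: state=CLOSED
  event#15 t=40s outcome=S: state=CLOSED
  event#16 t=44s outcome=S: state=CLOSED
  event#17 t=48s outcome=F: state=CLOSED
  event#18 t=52s outcome=S: state=CLOSED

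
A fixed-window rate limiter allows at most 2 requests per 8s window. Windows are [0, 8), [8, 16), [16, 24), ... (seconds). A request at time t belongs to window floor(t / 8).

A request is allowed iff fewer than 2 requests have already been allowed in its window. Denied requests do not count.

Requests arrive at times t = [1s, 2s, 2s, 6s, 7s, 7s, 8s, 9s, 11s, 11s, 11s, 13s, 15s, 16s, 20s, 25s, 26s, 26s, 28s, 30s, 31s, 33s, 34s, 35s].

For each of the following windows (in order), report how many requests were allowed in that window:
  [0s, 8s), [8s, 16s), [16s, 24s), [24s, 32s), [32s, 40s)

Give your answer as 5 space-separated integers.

Processing requests:
  req#1 t=1s (window 0): ALLOW
  req#2 t=2s (window 0): ALLOW
  req#3 t=2s (window 0): DENY
  req#4 t=6s (window 0): DENY
  req#5 t=7s (window 0): DENY
  req#6 t=7s (window 0): DENY
  req#7 t=8s (window 1): ALLOW
  req#8 t=9s (window 1): ALLOW
  req#9 t=11s (window 1): DENY
  req#10 t=11s (window 1): DENY
  req#11 t=11s (window 1): DENY
  req#12 t=13s (window 1): DENY
  req#13 t=15s (window 1): DENY
  req#14 t=16s (window 2): ALLOW
  req#15 t=20s (window 2): ALLOW
  req#16 t=25s (window 3): ALLOW
  req#17 t=26s (window 3): ALLOW
  req#18 t=26s (window 3): DENY
  req#19 t=28s (window 3): DENY
  req#20 t=30s (window 3): DENY
  req#21 t=31s (window 3): DENY
  req#22 t=33s (window 4): ALLOW
  req#23 t=34s (window 4): ALLOW
  req#24 t=35s (window 4): DENY

Allowed counts by window: 2 2 2 2 2

Answer: 2 2 2 2 2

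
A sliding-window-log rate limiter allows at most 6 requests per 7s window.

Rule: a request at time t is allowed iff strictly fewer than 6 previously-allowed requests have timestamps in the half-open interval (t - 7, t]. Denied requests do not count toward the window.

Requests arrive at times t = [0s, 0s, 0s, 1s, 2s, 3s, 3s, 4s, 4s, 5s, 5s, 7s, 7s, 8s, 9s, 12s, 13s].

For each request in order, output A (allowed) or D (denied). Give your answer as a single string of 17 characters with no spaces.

Answer: AAAAAADDDDDAAAAAA

Derivation:
Tracking allowed requests in the window:
  req#1 t=0s: ALLOW
  req#2 t=0s: ALLOW
  req#3 t=0s: ALLOW
  req#4 t=1s: ALLOW
  req#5 t=2s: ALLOW
  req#6 t=3s: ALLOW
  req#7 t=3s: DENY
  req#8 t=4s: DENY
  req#9 t=4s: DENY
  req#10 t=5s: DENY
  req#11 t=5s: DENY
  req#12 t=7s: ALLOW
  req#13 t=7s: ALLOW
  req#14 t=8s: ALLOW
  req#15 t=9s: ALLOW
  req#16 t=12s: ALLOW
  req#17 t=13s: ALLOW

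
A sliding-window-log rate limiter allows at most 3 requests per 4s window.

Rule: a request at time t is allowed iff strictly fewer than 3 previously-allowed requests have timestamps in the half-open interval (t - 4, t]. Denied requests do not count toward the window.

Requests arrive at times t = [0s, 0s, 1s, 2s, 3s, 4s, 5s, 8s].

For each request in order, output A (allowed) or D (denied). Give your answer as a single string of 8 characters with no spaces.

Answer: AAADDAAA

Derivation:
Tracking allowed requests in the window:
  req#1 t=0s: ALLOW
  req#2 t=0s: ALLOW
  req#3 t=1s: ALLOW
  req#4 t=2s: DENY
  req#5 t=3s: DENY
  req#6 t=4s: ALLOW
  req#7 t=5s: ALLOW
  req#8 t=8s: ALLOW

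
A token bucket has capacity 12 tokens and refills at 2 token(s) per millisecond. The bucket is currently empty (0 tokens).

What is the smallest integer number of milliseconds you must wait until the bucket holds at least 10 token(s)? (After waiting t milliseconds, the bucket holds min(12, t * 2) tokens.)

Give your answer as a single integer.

Answer: 5

Derivation:
Need t * 2 >= 10, so t >= 10/2.
Smallest integer t = ceil(10/2) = 5.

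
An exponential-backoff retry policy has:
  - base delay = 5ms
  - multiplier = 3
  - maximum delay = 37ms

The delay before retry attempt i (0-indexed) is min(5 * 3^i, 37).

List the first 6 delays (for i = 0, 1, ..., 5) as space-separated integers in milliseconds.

Answer: 5 15 37 37 37 37

Derivation:
Computing each delay:
  i=0: min(5*3^0, 37) = 5
  i=1: min(5*3^1, 37) = 15
  i=2: min(5*3^2, 37) = 37
  i=3: min(5*3^3, 37) = 37
  i=4: min(5*3^4, 37) = 37
  i=5: min(5*3^5, 37) = 37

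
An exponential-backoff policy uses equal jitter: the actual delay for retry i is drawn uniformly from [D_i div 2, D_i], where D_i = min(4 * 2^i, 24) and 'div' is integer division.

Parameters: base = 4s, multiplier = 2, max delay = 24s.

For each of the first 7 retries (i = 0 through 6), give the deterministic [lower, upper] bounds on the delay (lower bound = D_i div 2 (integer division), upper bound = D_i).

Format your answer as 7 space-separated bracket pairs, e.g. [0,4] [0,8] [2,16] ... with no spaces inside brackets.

Computing bounds per retry:
  i=0: D_i=min(4*2^0,24)=4, bounds=[2,4]
  i=1: D_i=min(4*2^1,24)=8, bounds=[4,8]
  i=2: D_i=min(4*2^2,24)=16, bounds=[8,16]
  i=3: D_i=min(4*2^3,24)=24, bounds=[12,24]
  i=4: D_i=min(4*2^4,24)=24, bounds=[12,24]
  i=5: D_i=min(4*2^5,24)=24, bounds=[12,24]
  i=6: D_i=min(4*2^6,24)=24, bounds=[12,24]

Answer: [2,4] [4,8] [8,16] [12,24] [12,24] [12,24] [12,24]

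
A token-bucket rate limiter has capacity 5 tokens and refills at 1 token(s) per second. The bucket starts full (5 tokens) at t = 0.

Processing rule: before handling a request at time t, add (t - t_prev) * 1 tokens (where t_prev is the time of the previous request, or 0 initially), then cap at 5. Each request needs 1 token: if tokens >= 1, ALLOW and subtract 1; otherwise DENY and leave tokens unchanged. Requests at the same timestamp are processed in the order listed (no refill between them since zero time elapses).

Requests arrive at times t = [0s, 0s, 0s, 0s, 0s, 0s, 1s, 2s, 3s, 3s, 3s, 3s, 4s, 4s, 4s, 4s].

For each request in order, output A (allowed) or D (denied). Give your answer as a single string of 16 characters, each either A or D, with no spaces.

Simulating step by step:
  req#1 t=0s: ALLOW
  req#2 t=0s: ALLOW
  req#3 t=0s: ALLOW
  req#4 t=0s: ALLOW
  req#5 t=0s: ALLOW
  req#6 t=0s: DENY
  req#7 t=1s: ALLOW
  req#8 t=2s: ALLOW
  req#9 t=3s: ALLOW
  req#10 t=3s: DENY
  req#11 t=3s: DENY
  req#12 t=3s: DENY
  req#13 t=4s: ALLOW
  req#14 t=4s: DENY
  req#15 t=4s: DENY
  req#16 t=4s: DENY

Answer: AAAAADAAADDDADDD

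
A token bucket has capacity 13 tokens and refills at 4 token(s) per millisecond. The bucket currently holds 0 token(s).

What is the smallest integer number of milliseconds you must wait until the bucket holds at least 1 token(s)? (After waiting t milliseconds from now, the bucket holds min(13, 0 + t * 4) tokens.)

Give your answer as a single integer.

Need 0 + t * 4 >= 1, so t >= 1/4.
Smallest integer t = ceil(1/4) = 1.

Answer: 1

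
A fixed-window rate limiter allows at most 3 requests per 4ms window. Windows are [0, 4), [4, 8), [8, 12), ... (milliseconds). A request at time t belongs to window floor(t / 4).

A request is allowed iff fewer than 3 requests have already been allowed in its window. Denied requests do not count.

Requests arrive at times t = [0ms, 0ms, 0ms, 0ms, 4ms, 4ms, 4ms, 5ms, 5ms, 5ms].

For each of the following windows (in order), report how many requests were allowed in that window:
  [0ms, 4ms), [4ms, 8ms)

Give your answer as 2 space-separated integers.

Answer: 3 3

Derivation:
Processing requests:
  req#1 t=0ms (window 0): ALLOW
  req#2 t=0ms (window 0): ALLOW
  req#3 t=0ms (window 0): ALLOW
  req#4 t=0ms (window 0): DENY
  req#5 t=4ms (window 1): ALLOW
  req#6 t=4ms (window 1): ALLOW
  req#7 t=4ms (window 1): ALLOW
  req#8 t=5ms (window 1): DENY
  req#9 t=5ms (window 1): DENY
  req#10 t=5ms (window 1): DENY

Allowed counts by window: 3 3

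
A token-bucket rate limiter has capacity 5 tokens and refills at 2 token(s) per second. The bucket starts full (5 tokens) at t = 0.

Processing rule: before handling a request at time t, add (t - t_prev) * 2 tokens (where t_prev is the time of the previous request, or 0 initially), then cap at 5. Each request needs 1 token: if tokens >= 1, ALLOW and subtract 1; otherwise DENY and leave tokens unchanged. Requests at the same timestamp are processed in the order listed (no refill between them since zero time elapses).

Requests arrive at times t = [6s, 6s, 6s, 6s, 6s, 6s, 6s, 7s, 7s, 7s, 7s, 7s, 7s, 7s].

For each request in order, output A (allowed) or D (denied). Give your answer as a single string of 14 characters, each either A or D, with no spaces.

Simulating step by step:
  req#1 t=6s: ALLOW
  req#2 t=6s: ALLOW
  req#3 t=6s: ALLOW
  req#4 t=6s: ALLOW
  req#5 t=6s: ALLOW
  req#6 t=6s: DENY
  req#7 t=6s: DENY
  req#8 t=7s: ALLOW
  req#9 t=7s: ALLOW
  req#10 t=7s: DENY
  req#11 t=7s: DENY
  req#12 t=7s: DENY
  req#13 t=7s: DENY
  req#14 t=7s: DENY

Answer: AAAAADDAADDDDD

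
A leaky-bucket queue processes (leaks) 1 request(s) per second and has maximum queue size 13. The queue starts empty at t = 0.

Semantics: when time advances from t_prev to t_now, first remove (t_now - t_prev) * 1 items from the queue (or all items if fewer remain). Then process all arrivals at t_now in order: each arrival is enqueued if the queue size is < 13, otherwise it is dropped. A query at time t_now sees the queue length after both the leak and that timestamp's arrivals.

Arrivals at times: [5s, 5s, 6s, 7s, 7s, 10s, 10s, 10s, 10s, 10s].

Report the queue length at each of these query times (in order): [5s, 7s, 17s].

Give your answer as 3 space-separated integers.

Queue lengths at query times:
  query t=5s: backlog = 2
  query t=7s: backlog = 3
  query t=17s: backlog = 0

Answer: 2 3 0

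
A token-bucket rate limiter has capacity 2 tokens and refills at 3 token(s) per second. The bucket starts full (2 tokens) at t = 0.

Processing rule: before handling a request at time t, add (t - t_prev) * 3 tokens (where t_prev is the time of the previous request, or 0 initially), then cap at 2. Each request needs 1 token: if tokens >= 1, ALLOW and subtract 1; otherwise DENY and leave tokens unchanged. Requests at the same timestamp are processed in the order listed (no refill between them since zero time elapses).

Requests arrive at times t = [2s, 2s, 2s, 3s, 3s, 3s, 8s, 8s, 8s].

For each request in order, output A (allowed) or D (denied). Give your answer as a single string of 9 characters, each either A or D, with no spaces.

Simulating step by step:
  req#1 t=2s: ALLOW
  req#2 t=2s: ALLOW
  req#3 t=2s: DENY
  req#4 t=3s: ALLOW
  req#5 t=3s: ALLOW
  req#6 t=3s: DENY
  req#7 t=8s: ALLOW
  req#8 t=8s: ALLOW
  req#9 t=8s: DENY

Answer: AADAADAAD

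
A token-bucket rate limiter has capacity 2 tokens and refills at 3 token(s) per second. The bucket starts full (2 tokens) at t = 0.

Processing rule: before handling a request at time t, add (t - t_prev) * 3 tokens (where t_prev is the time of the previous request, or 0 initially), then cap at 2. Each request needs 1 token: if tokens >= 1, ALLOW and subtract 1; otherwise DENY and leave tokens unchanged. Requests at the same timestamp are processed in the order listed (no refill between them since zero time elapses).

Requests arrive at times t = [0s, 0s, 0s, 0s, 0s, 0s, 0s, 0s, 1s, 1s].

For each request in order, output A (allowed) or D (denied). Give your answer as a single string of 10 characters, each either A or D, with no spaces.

Answer: AADDDDDDAA

Derivation:
Simulating step by step:
  req#1 t=0s: ALLOW
  req#2 t=0s: ALLOW
  req#3 t=0s: DENY
  req#4 t=0s: DENY
  req#5 t=0s: DENY
  req#6 t=0s: DENY
  req#7 t=0s: DENY
  req#8 t=0s: DENY
  req#9 t=1s: ALLOW
  req#10 t=1s: ALLOW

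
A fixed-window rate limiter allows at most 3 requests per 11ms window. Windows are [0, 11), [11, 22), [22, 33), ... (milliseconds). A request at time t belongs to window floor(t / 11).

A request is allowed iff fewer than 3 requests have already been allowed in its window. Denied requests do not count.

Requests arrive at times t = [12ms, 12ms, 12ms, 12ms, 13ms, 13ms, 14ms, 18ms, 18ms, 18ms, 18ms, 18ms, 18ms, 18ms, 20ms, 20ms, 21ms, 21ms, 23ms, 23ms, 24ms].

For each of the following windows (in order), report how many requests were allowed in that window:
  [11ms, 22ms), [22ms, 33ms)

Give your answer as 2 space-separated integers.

Answer: 3 3

Derivation:
Processing requests:
  req#1 t=12ms (window 1): ALLOW
  req#2 t=12ms (window 1): ALLOW
  req#3 t=12ms (window 1): ALLOW
  req#4 t=12ms (window 1): DENY
  req#5 t=13ms (window 1): DENY
  req#6 t=13ms (window 1): DENY
  req#7 t=14ms (window 1): DENY
  req#8 t=18ms (window 1): DENY
  req#9 t=18ms (window 1): DENY
  req#10 t=18ms (window 1): DENY
  req#11 t=18ms (window 1): DENY
  req#12 t=18ms (window 1): DENY
  req#13 t=18ms (window 1): DENY
  req#14 t=18ms (window 1): DENY
  req#15 t=20ms (window 1): DENY
  req#16 t=20ms (window 1): DENY
  req#17 t=21ms (window 1): DENY
  req#18 t=21ms (window 1): DENY
  req#19 t=23ms (window 2): ALLOW
  req#20 t=23ms (window 2): ALLOW
  req#21 t=24ms (window 2): ALLOW

Allowed counts by window: 3 3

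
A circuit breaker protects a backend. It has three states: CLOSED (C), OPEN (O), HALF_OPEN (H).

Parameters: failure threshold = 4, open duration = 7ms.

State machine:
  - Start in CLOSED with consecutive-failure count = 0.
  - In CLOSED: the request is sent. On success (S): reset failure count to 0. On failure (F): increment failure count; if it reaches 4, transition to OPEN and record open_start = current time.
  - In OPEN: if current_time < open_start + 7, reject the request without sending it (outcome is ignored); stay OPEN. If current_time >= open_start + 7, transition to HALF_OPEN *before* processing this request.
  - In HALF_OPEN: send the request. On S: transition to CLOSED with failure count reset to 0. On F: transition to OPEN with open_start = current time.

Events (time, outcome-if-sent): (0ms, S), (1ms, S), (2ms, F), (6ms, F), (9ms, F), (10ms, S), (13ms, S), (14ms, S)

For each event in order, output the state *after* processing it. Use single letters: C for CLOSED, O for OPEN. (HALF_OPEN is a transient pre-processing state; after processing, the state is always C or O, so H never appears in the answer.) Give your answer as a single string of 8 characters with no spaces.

Answer: CCCCCCCC

Derivation:
State after each event:
  event#1 t=0ms outcome=S: state=CLOSED
  event#2 t=1ms outcome=S: state=CLOSED
  event#3 t=2ms outcome=F: state=CLOSED
  event#4 t=6ms outcome=F: state=CLOSED
  event#5 t=9ms outcome=F: state=CLOSED
  event#6 t=10ms outcome=S: state=CLOSED
  event#7 t=13ms outcome=S: state=CLOSED
  event#8 t=14ms outcome=S: state=CLOSED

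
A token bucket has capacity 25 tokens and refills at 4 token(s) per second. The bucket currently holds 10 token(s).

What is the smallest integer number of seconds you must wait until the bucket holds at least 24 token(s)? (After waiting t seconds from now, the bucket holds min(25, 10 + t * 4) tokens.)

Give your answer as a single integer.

Answer: 4

Derivation:
Need 10 + t * 4 >= 24, so t >= 14/4.
Smallest integer t = ceil(14/4) = 4.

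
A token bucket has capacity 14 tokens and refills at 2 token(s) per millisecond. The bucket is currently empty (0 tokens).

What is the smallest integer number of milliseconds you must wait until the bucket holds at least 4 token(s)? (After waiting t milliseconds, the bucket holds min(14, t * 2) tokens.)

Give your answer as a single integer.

Need t * 2 >= 4, so t >= 4/2.
Smallest integer t = ceil(4/2) = 2.

Answer: 2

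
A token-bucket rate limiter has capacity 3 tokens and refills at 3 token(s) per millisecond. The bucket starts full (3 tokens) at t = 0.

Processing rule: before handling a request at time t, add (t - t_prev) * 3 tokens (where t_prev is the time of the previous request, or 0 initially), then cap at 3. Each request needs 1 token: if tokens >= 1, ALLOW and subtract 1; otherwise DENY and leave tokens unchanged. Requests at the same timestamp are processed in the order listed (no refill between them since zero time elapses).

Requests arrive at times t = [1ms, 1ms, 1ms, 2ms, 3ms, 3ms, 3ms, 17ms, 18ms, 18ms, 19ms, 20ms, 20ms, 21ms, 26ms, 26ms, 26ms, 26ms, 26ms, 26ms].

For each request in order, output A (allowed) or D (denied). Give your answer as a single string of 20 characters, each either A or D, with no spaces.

Simulating step by step:
  req#1 t=1ms: ALLOW
  req#2 t=1ms: ALLOW
  req#3 t=1ms: ALLOW
  req#4 t=2ms: ALLOW
  req#5 t=3ms: ALLOW
  req#6 t=3ms: ALLOW
  req#7 t=3ms: ALLOW
  req#8 t=17ms: ALLOW
  req#9 t=18ms: ALLOW
  req#10 t=18ms: ALLOW
  req#11 t=19ms: ALLOW
  req#12 t=20ms: ALLOW
  req#13 t=20ms: ALLOW
  req#14 t=21ms: ALLOW
  req#15 t=26ms: ALLOW
  req#16 t=26ms: ALLOW
  req#17 t=26ms: ALLOW
  req#18 t=26ms: DENY
  req#19 t=26ms: DENY
  req#20 t=26ms: DENY

Answer: AAAAAAAAAAAAAAAAADDD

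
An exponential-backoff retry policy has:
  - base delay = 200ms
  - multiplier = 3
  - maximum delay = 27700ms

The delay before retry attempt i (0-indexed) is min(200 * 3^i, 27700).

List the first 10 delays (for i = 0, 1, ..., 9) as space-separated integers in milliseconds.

Computing each delay:
  i=0: min(200*3^0, 27700) = 200
  i=1: min(200*3^1, 27700) = 600
  i=2: min(200*3^2, 27700) = 1800
  i=3: min(200*3^3, 27700) = 5400
  i=4: min(200*3^4, 27700) = 16200
  i=5: min(200*3^5, 27700) = 27700
  i=6: min(200*3^6, 27700) = 27700
  i=7: min(200*3^7, 27700) = 27700
  i=8: min(200*3^8, 27700) = 27700
  i=9: min(200*3^9, 27700) = 27700

Answer: 200 600 1800 5400 16200 27700 27700 27700 27700 27700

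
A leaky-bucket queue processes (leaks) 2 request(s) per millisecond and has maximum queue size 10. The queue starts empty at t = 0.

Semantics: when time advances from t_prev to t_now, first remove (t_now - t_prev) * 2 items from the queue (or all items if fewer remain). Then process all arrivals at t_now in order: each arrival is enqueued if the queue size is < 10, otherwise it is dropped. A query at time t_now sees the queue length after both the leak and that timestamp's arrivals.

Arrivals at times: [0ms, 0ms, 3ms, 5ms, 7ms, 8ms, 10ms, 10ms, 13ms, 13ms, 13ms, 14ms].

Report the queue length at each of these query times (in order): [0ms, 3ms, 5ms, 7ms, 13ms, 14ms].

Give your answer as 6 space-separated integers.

Queue lengths at query times:
  query t=0ms: backlog = 2
  query t=3ms: backlog = 1
  query t=5ms: backlog = 1
  query t=7ms: backlog = 1
  query t=13ms: backlog = 3
  query t=14ms: backlog = 2

Answer: 2 1 1 1 3 2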